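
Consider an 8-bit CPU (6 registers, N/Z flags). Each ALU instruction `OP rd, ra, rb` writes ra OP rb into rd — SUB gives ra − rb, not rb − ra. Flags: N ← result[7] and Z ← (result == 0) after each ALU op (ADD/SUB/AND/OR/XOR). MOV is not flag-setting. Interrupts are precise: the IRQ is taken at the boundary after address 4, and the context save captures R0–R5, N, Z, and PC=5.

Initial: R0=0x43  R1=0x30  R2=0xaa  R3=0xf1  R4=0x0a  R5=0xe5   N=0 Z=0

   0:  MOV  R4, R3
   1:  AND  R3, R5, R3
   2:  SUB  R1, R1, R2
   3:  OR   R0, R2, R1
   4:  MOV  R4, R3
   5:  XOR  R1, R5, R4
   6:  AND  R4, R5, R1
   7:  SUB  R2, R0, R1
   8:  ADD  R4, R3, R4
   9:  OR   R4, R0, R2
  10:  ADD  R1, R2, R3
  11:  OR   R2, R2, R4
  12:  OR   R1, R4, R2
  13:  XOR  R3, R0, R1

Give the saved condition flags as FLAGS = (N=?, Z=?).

FLAGS = (N=1, Z=0)

after  0: R0=0x43 R1=0x30 R2=0xaa R3=0xf1 R4=0xf1 R5=0xe5  N=0 Z=0
after  1: R0=0x43 R1=0x30 R2=0xaa R3=0xe1 R4=0xf1 R5=0xe5  N=1 Z=0
after  2: R0=0x43 R1=0x86 R2=0xaa R3=0xe1 R4=0xf1 R5=0xe5  N=1 Z=0
after  3: R0=0xae R1=0x86 R2=0xaa R3=0xe1 R4=0xf1 R5=0xe5  N=1 Z=0
after  4: R0=0xae R1=0x86 R2=0xaa R3=0xe1 R4=0xe1 R5=0xe5  N=1 Z=0
-- IRQ taken; context saved, return-PC = 5 --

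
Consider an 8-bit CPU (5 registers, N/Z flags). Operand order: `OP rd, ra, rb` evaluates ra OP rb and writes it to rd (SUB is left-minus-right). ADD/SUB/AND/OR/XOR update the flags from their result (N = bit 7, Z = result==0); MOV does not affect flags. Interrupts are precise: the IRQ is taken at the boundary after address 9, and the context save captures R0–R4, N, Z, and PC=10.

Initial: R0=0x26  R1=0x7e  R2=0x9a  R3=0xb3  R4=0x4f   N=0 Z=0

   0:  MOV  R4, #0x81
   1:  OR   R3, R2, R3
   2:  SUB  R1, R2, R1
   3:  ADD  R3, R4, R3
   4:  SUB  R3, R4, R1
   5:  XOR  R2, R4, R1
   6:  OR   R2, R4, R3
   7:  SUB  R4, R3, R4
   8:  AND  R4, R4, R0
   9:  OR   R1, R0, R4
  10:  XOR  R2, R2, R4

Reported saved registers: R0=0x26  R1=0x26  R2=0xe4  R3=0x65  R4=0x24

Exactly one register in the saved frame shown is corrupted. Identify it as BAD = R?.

after  0: R0=0x26 R1=0x7e R2=0x9a R3=0xb3 R4=0x81  N=0 Z=0
after  1: R0=0x26 R1=0x7e R2=0x9a R3=0xbb R4=0x81  N=1 Z=0
after  2: R0=0x26 R1=0x1c R2=0x9a R3=0xbb R4=0x81  N=0 Z=0
after  3: R0=0x26 R1=0x1c R2=0x9a R3=0x3c R4=0x81  N=0 Z=0
after  4: R0=0x26 R1=0x1c R2=0x9a R3=0x65 R4=0x81  N=0 Z=0
after  5: R0=0x26 R1=0x1c R2=0x9d R3=0x65 R4=0x81  N=1 Z=0
after  6: R0=0x26 R1=0x1c R2=0xe5 R3=0x65 R4=0x81  N=1 Z=0
after  7: R0=0x26 R1=0x1c R2=0xe5 R3=0x65 R4=0xe4  N=1 Z=0
after  8: R0=0x26 R1=0x1c R2=0xe5 R3=0x65 R4=0x24  N=0 Z=0
after  9: R0=0x26 R1=0x26 R2=0xe5 R3=0x65 R4=0x24  N=0 Z=0
-- IRQ taken; context saved, return-PC = 10 --
mismatch: R2: reported 0xe4 vs actual 0xe5

BAD = R2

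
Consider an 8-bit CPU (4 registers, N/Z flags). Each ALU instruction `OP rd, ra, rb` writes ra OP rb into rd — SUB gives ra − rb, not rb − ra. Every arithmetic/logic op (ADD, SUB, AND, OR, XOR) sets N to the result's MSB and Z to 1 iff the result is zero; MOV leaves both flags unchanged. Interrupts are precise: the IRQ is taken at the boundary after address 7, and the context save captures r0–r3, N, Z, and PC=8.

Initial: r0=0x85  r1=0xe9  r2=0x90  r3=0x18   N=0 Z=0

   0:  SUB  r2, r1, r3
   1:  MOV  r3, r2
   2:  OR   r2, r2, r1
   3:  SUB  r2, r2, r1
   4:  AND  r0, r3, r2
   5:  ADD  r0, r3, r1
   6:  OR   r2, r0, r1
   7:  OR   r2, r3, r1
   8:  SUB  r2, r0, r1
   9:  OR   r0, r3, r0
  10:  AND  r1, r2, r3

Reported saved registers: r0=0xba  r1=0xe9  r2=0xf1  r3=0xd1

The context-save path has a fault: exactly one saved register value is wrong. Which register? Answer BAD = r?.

after  0: r0=0x85 r1=0xe9 r2=0xd1 r3=0x18  N=1 Z=0
after  1: r0=0x85 r1=0xe9 r2=0xd1 r3=0xd1  N=1 Z=0
after  2: r0=0x85 r1=0xe9 r2=0xf9 r3=0xd1  N=1 Z=0
after  3: r0=0x85 r1=0xe9 r2=0x10 r3=0xd1  N=0 Z=0
after  4: r0=0x10 r1=0xe9 r2=0x10 r3=0xd1  N=0 Z=0
after  5: r0=0xba r1=0xe9 r2=0x10 r3=0xd1  N=1 Z=0
after  6: r0=0xba r1=0xe9 r2=0xfb r3=0xd1  N=1 Z=0
after  7: r0=0xba r1=0xe9 r2=0xf9 r3=0xd1  N=1 Z=0
-- IRQ taken; context saved, return-PC = 8 --
mismatch: r2: reported 0xf1 vs actual 0xf9

BAD = r2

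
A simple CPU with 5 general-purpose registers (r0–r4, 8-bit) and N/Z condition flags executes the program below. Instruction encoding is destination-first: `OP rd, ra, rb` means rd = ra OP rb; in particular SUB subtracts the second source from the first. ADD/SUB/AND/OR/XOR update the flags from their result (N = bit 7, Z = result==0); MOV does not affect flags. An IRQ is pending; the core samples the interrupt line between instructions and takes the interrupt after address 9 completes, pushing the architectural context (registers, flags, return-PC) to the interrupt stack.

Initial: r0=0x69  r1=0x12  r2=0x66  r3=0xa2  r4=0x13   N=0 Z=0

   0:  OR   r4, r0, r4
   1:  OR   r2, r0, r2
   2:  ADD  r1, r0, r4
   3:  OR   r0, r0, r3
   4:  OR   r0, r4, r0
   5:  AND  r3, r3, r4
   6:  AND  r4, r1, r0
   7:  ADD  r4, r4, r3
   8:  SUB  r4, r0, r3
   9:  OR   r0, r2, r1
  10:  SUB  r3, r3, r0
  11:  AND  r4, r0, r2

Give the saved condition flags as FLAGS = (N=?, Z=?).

FLAGS = (N=1, Z=0)

after  0: r0=0x69 r1=0x12 r2=0x66 r3=0xa2 r4=0x7b  N=0 Z=0
after  1: r0=0x69 r1=0x12 r2=0x6f r3=0xa2 r4=0x7b  N=0 Z=0
after  2: r0=0x69 r1=0xe4 r2=0x6f r3=0xa2 r4=0x7b  N=1 Z=0
after  3: r0=0xeb r1=0xe4 r2=0x6f r3=0xa2 r4=0x7b  N=1 Z=0
after  4: r0=0xfb r1=0xe4 r2=0x6f r3=0xa2 r4=0x7b  N=1 Z=0
after  5: r0=0xfb r1=0xe4 r2=0x6f r3=0x22 r4=0x7b  N=0 Z=0
after  6: r0=0xfb r1=0xe4 r2=0x6f r3=0x22 r4=0xe0  N=1 Z=0
after  7: r0=0xfb r1=0xe4 r2=0x6f r3=0x22 r4=0x02  N=0 Z=0
after  8: r0=0xfb r1=0xe4 r2=0x6f r3=0x22 r4=0xd9  N=1 Z=0
after  9: r0=0xef r1=0xe4 r2=0x6f r3=0x22 r4=0xd9  N=1 Z=0
-- IRQ taken; context saved, return-PC = 10 --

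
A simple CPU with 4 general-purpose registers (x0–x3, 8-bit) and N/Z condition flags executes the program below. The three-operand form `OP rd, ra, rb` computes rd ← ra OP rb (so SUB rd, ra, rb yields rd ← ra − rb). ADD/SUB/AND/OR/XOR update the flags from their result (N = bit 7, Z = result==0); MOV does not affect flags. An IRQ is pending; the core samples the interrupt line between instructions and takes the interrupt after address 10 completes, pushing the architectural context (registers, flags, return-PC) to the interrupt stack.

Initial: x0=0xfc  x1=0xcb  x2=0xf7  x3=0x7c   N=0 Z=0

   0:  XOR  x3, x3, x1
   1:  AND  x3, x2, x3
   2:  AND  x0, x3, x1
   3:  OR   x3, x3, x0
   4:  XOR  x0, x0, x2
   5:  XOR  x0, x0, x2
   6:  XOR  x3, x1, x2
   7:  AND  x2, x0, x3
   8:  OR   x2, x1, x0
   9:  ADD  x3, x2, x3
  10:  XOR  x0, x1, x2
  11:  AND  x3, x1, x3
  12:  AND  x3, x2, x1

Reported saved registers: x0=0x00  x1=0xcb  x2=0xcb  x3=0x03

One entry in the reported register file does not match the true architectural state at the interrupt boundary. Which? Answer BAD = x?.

BAD = x3

after  0: x0=0xfc x1=0xcb x2=0xf7 x3=0xb7  N=1 Z=0
after  1: x0=0xfc x1=0xcb x2=0xf7 x3=0xb7  N=1 Z=0
after  2: x0=0x83 x1=0xcb x2=0xf7 x3=0xb7  N=1 Z=0
after  3: x0=0x83 x1=0xcb x2=0xf7 x3=0xb7  N=1 Z=0
after  4: x0=0x74 x1=0xcb x2=0xf7 x3=0xb7  N=0 Z=0
after  5: x0=0x83 x1=0xcb x2=0xf7 x3=0xb7  N=1 Z=0
after  6: x0=0x83 x1=0xcb x2=0xf7 x3=0x3c  N=0 Z=0
after  7: x0=0x83 x1=0xcb x2=0x00 x3=0x3c  N=0 Z=1
after  8: x0=0x83 x1=0xcb x2=0xcb x3=0x3c  N=1 Z=0
after  9: x0=0x83 x1=0xcb x2=0xcb x3=0x07  N=0 Z=0
after 10: x0=0x00 x1=0xcb x2=0xcb x3=0x07  N=0 Z=1
-- IRQ taken; context saved, return-PC = 11 --
mismatch: x3: reported 0x03 vs actual 0x07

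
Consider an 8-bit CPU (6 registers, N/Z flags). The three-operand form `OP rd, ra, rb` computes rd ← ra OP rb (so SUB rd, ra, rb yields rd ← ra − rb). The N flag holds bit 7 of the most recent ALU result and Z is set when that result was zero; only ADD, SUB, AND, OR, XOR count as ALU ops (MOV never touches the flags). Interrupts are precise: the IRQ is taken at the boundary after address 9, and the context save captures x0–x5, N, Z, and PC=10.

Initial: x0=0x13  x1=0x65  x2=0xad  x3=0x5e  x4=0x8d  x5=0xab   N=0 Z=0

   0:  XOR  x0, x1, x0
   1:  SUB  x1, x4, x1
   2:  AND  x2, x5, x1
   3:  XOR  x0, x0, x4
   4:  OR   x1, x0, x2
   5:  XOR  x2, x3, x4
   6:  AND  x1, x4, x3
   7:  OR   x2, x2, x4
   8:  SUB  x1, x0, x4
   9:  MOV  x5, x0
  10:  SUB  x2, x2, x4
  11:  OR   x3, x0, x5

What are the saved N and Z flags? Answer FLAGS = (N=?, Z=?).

after  0: x0=0x76 x1=0x65 x2=0xad x3=0x5e x4=0x8d x5=0xab  N=0 Z=0
after  1: x0=0x76 x1=0x28 x2=0xad x3=0x5e x4=0x8d x5=0xab  N=0 Z=0
after  2: x0=0x76 x1=0x28 x2=0x28 x3=0x5e x4=0x8d x5=0xab  N=0 Z=0
after  3: x0=0xfb x1=0x28 x2=0x28 x3=0x5e x4=0x8d x5=0xab  N=1 Z=0
after  4: x0=0xfb x1=0xfb x2=0x28 x3=0x5e x4=0x8d x5=0xab  N=1 Z=0
after  5: x0=0xfb x1=0xfb x2=0xd3 x3=0x5e x4=0x8d x5=0xab  N=1 Z=0
after  6: x0=0xfb x1=0x0c x2=0xd3 x3=0x5e x4=0x8d x5=0xab  N=0 Z=0
after  7: x0=0xfb x1=0x0c x2=0xdf x3=0x5e x4=0x8d x5=0xab  N=1 Z=0
after  8: x0=0xfb x1=0x6e x2=0xdf x3=0x5e x4=0x8d x5=0xab  N=0 Z=0
after  9: x0=0xfb x1=0x6e x2=0xdf x3=0x5e x4=0x8d x5=0xfb  N=0 Z=0
-- IRQ taken; context saved, return-PC = 10 --

FLAGS = (N=0, Z=0)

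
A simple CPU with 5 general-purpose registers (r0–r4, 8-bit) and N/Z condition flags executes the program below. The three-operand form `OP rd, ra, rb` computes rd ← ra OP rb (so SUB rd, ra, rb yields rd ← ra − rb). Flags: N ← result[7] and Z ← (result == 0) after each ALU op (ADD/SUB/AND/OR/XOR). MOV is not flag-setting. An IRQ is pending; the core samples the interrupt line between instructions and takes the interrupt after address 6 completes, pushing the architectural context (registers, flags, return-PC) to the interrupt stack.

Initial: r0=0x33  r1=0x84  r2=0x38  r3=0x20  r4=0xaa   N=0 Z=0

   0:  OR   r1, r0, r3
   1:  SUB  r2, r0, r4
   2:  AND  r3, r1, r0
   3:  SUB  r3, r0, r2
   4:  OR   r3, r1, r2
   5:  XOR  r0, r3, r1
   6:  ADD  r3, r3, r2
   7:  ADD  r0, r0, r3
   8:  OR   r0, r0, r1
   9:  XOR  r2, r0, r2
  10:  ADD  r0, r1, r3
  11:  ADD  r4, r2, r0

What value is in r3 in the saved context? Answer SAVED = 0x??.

after  0: r0=0x33 r1=0x33 r2=0x38 r3=0x20 r4=0xaa  N=0 Z=0
after  1: r0=0x33 r1=0x33 r2=0x89 r3=0x20 r4=0xaa  N=1 Z=0
after  2: r0=0x33 r1=0x33 r2=0x89 r3=0x33 r4=0xaa  N=0 Z=0
after  3: r0=0x33 r1=0x33 r2=0x89 r3=0xaa r4=0xaa  N=1 Z=0
after  4: r0=0x33 r1=0x33 r2=0x89 r3=0xbb r4=0xaa  N=1 Z=0
after  5: r0=0x88 r1=0x33 r2=0x89 r3=0xbb r4=0xaa  N=1 Z=0
after  6: r0=0x88 r1=0x33 r2=0x89 r3=0x44 r4=0xaa  N=0 Z=0
-- IRQ taken; context saved, return-PC = 7 --

SAVED = 0x44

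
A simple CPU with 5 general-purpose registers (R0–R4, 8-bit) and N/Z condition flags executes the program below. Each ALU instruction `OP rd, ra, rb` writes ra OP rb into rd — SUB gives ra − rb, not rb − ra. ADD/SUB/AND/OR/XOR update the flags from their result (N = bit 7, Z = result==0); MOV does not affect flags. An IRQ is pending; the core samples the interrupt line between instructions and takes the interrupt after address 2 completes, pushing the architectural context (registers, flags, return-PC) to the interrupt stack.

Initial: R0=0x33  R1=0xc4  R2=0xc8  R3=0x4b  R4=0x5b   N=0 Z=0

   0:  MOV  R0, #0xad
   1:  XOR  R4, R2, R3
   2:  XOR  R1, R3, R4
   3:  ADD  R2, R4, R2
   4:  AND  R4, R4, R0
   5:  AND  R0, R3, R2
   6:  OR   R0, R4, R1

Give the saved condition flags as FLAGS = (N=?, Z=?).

after  0: R0=0xad R1=0xc4 R2=0xc8 R3=0x4b R4=0x5b  N=0 Z=0
after  1: R0=0xad R1=0xc4 R2=0xc8 R3=0x4b R4=0x83  N=1 Z=0
after  2: R0=0xad R1=0xc8 R2=0xc8 R3=0x4b R4=0x83  N=1 Z=0
-- IRQ taken; context saved, return-PC = 3 --

FLAGS = (N=1, Z=0)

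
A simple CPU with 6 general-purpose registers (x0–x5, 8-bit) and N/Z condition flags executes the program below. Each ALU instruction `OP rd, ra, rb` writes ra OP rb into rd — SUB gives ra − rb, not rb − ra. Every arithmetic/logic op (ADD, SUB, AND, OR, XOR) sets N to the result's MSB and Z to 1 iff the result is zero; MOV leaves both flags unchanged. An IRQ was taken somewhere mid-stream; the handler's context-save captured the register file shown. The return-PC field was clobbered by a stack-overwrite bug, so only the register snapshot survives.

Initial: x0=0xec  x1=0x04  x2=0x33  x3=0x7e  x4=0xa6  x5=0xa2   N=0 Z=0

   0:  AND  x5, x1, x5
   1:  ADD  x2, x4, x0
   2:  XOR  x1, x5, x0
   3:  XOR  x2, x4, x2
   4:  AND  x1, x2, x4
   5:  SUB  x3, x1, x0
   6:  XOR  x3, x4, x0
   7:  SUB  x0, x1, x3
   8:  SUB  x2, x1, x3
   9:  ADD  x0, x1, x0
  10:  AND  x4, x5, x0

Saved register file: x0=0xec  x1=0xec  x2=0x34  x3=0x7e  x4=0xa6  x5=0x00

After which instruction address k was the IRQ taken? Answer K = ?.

K = 3

after  0: x0=0xec x1=0x04 x2=0x33 x3=0x7e x4=0xa6 x5=0x00  N=0 Z=1
after  1: x0=0xec x1=0x04 x2=0x92 x3=0x7e x4=0xa6 x5=0x00  N=1 Z=0
after  2: x0=0xec x1=0xec x2=0x92 x3=0x7e x4=0xa6 x5=0x00  N=1 Z=0
after  3: x0=0xec x1=0xec x2=0x34 x3=0x7e x4=0xa6 x5=0x00  N=0 Z=0
-- IRQ taken; context saved, return-PC = 4 --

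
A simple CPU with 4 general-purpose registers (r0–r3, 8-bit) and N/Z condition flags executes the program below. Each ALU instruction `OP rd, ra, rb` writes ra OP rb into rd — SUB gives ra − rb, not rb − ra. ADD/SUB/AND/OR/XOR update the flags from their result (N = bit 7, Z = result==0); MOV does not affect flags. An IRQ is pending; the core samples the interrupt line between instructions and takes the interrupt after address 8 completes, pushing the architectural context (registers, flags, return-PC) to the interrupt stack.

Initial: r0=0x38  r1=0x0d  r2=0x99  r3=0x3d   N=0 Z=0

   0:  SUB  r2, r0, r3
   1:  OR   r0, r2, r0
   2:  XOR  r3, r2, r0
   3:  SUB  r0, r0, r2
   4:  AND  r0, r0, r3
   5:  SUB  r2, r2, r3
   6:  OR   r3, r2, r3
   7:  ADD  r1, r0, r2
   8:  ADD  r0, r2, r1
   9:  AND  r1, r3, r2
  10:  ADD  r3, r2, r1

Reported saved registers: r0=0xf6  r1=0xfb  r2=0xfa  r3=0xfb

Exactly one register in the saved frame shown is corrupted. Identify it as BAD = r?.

after  0: r0=0x38 r1=0x0d r2=0xfb r3=0x3d  N=1 Z=0
after  1: r0=0xfb r1=0x0d r2=0xfb r3=0x3d  N=1 Z=0
after  2: r0=0xfb r1=0x0d r2=0xfb r3=0x00  N=0 Z=1
after  3: r0=0x00 r1=0x0d r2=0xfb r3=0x00  N=0 Z=1
after  4: r0=0x00 r1=0x0d r2=0xfb r3=0x00  N=0 Z=1
after  5: r0=0x00 r1=0x0d r2=0xfb r3=0x00  N=1 Z=0
after  6: r0=0x00 r1=0x0d r2=0xfb r3=0xfb  N=1 Z=0
after  7: r0=0x00 r1=0xfb r2=0xfb r3=0xfb  N=1 Z=0
after  8: r0=0xf6 r1=0xfb r2=0xfb r3=0xfb  N=1 Z=0
-- IRQ taken; context saved, return-PC = 9 --
mismatch: r2: reported 0xfa vs actual 0xfb

BAD = r2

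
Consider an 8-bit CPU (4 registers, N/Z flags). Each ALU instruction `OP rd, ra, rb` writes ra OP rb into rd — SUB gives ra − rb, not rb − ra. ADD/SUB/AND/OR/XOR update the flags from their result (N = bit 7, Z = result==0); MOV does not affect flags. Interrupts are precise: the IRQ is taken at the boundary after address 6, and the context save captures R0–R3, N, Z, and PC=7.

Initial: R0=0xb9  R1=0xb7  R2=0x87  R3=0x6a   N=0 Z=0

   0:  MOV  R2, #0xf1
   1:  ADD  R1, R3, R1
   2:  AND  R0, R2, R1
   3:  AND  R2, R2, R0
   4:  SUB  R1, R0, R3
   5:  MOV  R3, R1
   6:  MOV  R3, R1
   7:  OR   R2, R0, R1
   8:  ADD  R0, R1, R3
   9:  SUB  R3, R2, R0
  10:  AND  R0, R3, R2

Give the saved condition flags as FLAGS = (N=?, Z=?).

FLAGS = (N=1, Z=0)

after  0: R0=0xb9 R1=0xb7 R2=0xf1 R3=0x6a  N=0 Z=0
after  1: R0=0xb9 R1=0x21 R2=0xf1 R3=0x6a  N=0 Z=0
after  2: R0=0x21 R1=0x21 R2=0xf1 R3=0x6a  N=0 Z=0
after  3: R0=0x21 R1=0x21 R2=0x21 R3=0x6a  N=0 Z=0
after  4: R0=0x21 R1=0xb7 R2=0x21 R3=0x6a  N=1 Z=0
after  5: R0=0x21 R1=0xb7 R2=0x21 R3=0xb7  N=1 Z=0
after  6: R0=0x21 R1=0xb7 R2=0x21 R3=0xb7  N=1 Z=0
-- IRQ taken; context saved, return-PC = 7 --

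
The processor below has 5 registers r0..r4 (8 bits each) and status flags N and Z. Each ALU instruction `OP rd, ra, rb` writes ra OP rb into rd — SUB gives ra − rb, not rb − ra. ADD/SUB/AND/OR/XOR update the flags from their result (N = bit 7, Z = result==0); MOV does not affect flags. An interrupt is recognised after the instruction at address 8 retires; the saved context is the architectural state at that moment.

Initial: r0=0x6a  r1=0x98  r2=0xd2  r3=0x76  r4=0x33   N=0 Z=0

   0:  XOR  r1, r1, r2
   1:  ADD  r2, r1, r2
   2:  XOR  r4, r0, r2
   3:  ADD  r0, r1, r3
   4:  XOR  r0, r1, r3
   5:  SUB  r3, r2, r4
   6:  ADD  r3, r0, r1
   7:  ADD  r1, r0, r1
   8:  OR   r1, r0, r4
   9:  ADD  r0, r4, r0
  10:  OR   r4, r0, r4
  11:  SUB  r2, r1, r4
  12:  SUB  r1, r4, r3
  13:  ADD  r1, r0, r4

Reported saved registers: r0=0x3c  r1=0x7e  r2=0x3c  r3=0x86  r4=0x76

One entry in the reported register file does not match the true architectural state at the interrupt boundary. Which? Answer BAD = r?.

BAD = r2

after  0: r0=0x6a r1=0x4a r2=0xd2 r3=0x76 r4=0x33  N=0 Z=0
after  1: r0=0x6a r1=0x4a r2=0x1c r3=0x76 r4=0x33  N=0 Z=0
after  2: r0=0x6a r1=0x4a r2=0x1c r3=0x76 r4=0x76  N=0 Z=0
after  3: r0=0xc0 r1=0x4a r2=0x1c r3=0x76 r4=0x76  N=1 Z=0
after  4: r0=0x3c r1=0x4a r2=0x1c r3=0x76 r4=0x76  N=0 Z=0
after  5: r0=0x3c r1=0x4a r2=0x1c r3=0xa6 r4=0x76  N=1 Z=0
after  6: r0=0x3c r1=0x4a r2=0x1c r3=0x86 r4=0x76  N=1 Z=0
after  7: r0=0x3c r1=0x86 r2=0x1c r3=0x86 r4=0x76  N=1 Z=0
after  8: r0=0x3c r1=0x7e r2=0x1c r3=0x86 r4=0x76  N=0 Z=0
-- IRQ taken; context saved, return-PC = 9 --
mismatch: r2: reported 0x3c vs actual 0x1c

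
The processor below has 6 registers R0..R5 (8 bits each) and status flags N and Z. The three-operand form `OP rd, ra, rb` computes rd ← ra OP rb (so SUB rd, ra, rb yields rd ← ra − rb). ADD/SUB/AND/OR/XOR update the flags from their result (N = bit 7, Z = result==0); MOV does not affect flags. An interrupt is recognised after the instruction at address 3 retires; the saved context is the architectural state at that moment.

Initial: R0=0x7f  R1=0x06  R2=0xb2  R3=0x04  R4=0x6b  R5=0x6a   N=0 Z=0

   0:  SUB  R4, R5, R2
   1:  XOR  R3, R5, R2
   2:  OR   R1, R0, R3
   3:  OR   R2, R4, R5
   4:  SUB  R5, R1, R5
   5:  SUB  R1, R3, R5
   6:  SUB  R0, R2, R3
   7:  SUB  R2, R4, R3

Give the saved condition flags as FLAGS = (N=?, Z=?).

FLAGS = (N=1, Z=0)

after  0: R0=0x7f R1=0x06 R2=0xb2 R3=0x04 R4=0xb8 R5=0x6a  N=1 Z=0
after  1: R0=0x7f R1=0x06 R2=0xb2 R3=0xd8 R4=0xb8 R5=0x6a  N=1 Z=0
after  2: R0=0x7f R1=0xff R2=0xb2 R3=0xd8 R4=0xb8 R5=0x6a  N=1 Z=0
after  3: R0=0x7f R1=0xff R2=0xfa R3=0xd8 R4=0xb8 R5=0x6a  N=1 Z=0
-- IRQ taken; context saved, return-PC = 4 --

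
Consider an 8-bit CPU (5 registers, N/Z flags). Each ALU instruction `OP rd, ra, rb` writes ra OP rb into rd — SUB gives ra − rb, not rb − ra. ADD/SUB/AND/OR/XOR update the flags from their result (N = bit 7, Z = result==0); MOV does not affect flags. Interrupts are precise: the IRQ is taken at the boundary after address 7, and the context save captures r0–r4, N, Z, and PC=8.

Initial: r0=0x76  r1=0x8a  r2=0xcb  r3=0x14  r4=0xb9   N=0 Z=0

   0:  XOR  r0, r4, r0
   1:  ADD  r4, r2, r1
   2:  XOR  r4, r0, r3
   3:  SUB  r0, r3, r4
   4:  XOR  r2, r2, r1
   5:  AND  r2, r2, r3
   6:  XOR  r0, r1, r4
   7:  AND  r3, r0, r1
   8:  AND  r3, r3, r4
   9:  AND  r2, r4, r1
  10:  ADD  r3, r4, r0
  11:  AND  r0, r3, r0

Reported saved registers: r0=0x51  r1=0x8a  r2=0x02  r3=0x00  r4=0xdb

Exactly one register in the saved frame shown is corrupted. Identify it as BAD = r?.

after  0: r0=0xcf r1=0x8a r2=0xcb r3=0x14 r4=0xb9  N=1 Z=0
after  1: r0=0xcf r1=0x8a r2=0xcb r3=0x14 r4=0x55  N=0 Z=0
after  2: r0=0xcf r1=0x8a r2=0xcb r3=0x14 r4=0xdb  N=1 Z=0
after  3: r0=0x39 r1=0x8a r2=0xcb r3=0x14 r4=0xdb  N=0 Z=0
after  4: r0=0x39 r1=0x8a r2=0x41 r3=0x14 r4=0xdb  N=0 Z=0
after  5: r0=0x39 r1=0x8a r2=0x00 r3=0x14 r4=0xdb  N=0 Z=1
after  6: r0=0x51 r1=0x8a r2=0x00 r3=0x14 r4=0xdb  N=0 Z=0
after  7: r0=0x51 r1=0x8a r2=0x00 r3=0x00 r4=0xdb  N=0 Z=1
-- IRQ taken; context saved, return-PC = 8 --
mismatch: r2: reported 0x02 vs actual 0x00

BAD = r2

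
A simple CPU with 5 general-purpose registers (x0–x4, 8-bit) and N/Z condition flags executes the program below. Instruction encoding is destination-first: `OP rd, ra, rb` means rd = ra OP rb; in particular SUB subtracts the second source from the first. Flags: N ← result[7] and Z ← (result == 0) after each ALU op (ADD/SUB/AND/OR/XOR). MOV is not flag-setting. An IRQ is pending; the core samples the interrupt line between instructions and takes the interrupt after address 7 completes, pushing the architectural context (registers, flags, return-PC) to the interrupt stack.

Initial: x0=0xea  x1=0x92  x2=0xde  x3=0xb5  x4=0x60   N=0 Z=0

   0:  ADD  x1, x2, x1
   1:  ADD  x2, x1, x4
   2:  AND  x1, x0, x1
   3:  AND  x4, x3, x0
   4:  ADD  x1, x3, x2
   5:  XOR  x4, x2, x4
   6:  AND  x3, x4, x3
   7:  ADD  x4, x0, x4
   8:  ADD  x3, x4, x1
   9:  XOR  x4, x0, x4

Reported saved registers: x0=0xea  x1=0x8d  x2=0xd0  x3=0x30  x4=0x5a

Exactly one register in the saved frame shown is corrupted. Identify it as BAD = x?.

after  0: x0=0xea x1=0x70 x2=0xde x3=0xb5 x4=0x60  N=0 Z=0
after  1: x0=0xea x1=0x70 x2=0xd0 x3=0xb5 x4=0x60  N=1 Z=0
after  2: x0=0xea x1=0x60 x2=0xd0 x3=0xb5 x4=0x60  N=0 Z=0
after  3: x0=0xea x1=0x60 x2=0xd0 x3=0xb5 x4=0xa0  N=1 Z=0
after  4: x0=0xea x1=0x85 x2=0xd0 x3=0xb5 x4=0xa0  N=1 Z=0
after  5: x0=0xea x1=0x85 x2=0xd0 x3=0xb5 x4=0x70  N=0 Z=0
after  6: x0=0xea x1=0x85 x2=0xd0 x3=0x30 x4=0x70  N=0 Z=0
after  7: x0=0xea x1=0x85 x2=0xd0 x3=0x30 x4=0x5a  N=0 Z=0
-- IRQ taken; context saved, return-PC = 8 --
mismatch: x1: reported 0x8d vs actual 0x85

BAD = x1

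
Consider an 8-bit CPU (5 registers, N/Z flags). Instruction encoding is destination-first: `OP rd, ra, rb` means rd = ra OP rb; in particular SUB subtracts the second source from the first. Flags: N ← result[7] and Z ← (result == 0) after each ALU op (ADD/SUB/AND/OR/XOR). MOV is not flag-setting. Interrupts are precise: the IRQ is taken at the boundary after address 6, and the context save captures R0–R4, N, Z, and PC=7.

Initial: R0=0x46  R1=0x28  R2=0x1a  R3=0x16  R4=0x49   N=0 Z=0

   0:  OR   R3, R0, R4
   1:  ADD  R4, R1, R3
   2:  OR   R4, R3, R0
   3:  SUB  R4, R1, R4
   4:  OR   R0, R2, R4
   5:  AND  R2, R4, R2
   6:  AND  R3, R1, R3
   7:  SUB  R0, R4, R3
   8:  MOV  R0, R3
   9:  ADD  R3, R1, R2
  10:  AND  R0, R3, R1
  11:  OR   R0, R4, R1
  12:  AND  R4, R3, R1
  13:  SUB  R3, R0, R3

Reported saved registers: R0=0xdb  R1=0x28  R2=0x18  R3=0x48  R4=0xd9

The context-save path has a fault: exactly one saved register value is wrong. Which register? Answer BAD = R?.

BAD = R3

after  0: R0=0x46 R1=0x28 R2=0x1a R3=0x4f R4=0x49  N=0 Z=0
after  1: R0=0x46 R1=0x28 R2=0x1a R3=0x4f R4=0x77  N=0 Z=0
after  2: R0=0x46 R1=0x28 R2=0x1a R3=0x4f R4=0x4f  N=0 Z=0
after  3: R0=0x46 R1=0x28 R2=0x1a R3=0x4f R4=0xd9  N=1 Z=0
after  4: R0=0xdb R1=0x28 R2=0x1a R3=0x4f R4=0xd9  N=1 Z=0
after  5: R0=0xdb R1=0x28 R2=0x18 R3=0x4f R4=0xd9  N=0 Z=0
after  6: R0=0xdb R1=0x28 R2=0x18 R3=0x08 R4=0xd9  N=0 Z=0
-- IRQ taken; context saved, return-PC = 7 --
mismatch: R3: reported 0x48 vs actual 0x08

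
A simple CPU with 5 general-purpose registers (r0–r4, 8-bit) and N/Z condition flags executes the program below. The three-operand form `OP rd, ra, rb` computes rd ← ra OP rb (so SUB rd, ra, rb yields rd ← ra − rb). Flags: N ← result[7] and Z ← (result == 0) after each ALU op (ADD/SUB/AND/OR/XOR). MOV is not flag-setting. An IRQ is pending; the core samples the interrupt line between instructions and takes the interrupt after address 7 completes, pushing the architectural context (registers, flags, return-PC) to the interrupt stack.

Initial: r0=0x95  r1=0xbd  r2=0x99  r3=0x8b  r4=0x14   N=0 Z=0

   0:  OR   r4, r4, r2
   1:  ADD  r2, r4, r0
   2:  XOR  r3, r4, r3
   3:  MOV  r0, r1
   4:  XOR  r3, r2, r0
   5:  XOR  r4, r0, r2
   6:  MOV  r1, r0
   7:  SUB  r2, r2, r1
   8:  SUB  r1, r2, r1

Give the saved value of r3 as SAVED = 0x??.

after  0: r0=0x95 r1=0xbd r2=0x99 r3=0x8b r4=0x9d  N=1 Z=0
after  1: r0=0x95 r1=0xbd r2=0x32 r3=0x8b r4=0x9d  N=0 Z=0
after  2: r0=0x95 r1=0xbd r2=0x32 r3=0x16 r4=0x9d  N=0 Z=0
after  3: r0=0xbd r1=0xbd r2=0x32 r3=0x16 r4=0x9d  N=0 Z=0
after  4: r0=0xbd r1=0xbd r2=0x32 r3=0x8f r4=0x9d  N=1 Z=0
after  5: r0=0xbd r1=0xbd r2=0x32 r3=0x8f r4=0x8f  N=1 Z=0
after  6: r0=0xbd r1=0xbd r2=0x32 r3=0x8f r4=0x8f  N=1 Z=0
after  7: r0=0xbd r1=0xbd r2=0x75 r3=0x8f r4=0x8f  N=0 Z=0
-- IRQ taken; context saved, return-PC = 8 --

SAVED = 0x8f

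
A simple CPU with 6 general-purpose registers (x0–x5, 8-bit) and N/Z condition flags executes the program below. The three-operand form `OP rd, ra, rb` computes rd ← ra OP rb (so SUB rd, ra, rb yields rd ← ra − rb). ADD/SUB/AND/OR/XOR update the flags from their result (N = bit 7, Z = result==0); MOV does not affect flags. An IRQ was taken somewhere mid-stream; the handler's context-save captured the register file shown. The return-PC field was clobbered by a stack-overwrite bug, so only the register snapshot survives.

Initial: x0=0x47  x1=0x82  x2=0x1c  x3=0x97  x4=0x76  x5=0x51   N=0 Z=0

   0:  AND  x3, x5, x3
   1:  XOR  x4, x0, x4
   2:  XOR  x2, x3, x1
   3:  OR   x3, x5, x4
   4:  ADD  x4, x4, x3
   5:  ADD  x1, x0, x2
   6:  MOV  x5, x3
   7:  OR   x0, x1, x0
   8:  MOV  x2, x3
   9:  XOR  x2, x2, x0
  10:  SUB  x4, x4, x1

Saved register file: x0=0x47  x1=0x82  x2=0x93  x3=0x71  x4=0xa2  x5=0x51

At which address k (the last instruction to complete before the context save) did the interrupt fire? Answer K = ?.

K = 4

after  0: x0=0x47 x1=0x82 x2=0x1c x3=0x11 x4=0x76 x5=0x51  N=0 Z=0
after  1: x0=0x47 x1=0x82 x2=0x1c x3=0x11 x4=0x31 x5=0x51  N=0 Z=0
after  2: x0=0x47 x1=0x82 x2=0x93 x3=0x11 x4=0x31 x5=0x51  N=1 Z=0
after  3: x0=0x47 x1=0x82 x2=0x93 x3=0x71 x4=0x31 x5=0x51  N=0 Z=0
after  4: x0=0x47 x1=0x82 x2=0x93 x3=0x71 x4=0xa2 x5=0x51  N=1 Z=0
-- IRQ taken; context saved, return-PC = 5 --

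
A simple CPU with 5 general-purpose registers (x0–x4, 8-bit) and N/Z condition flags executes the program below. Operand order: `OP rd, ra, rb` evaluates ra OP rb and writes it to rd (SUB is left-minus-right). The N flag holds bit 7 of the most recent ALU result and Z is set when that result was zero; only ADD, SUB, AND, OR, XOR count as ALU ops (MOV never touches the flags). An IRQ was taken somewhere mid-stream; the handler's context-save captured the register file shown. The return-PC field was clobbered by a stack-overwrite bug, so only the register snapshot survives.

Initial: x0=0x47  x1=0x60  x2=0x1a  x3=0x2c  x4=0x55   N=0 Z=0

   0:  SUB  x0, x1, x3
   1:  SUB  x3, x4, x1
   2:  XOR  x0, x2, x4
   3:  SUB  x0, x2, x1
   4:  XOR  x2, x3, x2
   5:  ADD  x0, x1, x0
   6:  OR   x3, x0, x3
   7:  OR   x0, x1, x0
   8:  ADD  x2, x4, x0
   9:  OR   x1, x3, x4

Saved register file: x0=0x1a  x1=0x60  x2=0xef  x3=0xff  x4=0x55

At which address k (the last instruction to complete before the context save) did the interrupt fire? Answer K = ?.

after  0: x0=0x34 x1=0x60 x2=0x1a x3=0x2c x4=0x55  N=0 Z=0
after  1: x0=0x34 x1=0x60 x2=0x1a x3=0xf5 x4=0x55  N=1 Z=0
after  2: x0=0x4f x1=0x60 x2=0x1a x3=0xf5 x4=0x55  N=0 Z=0
after  3: x0=0xba x1=0x60 x2=0x1a x3=0xf5 x4=0x55  N=1 Z=0
after  4: x0=0xba x1=0x60 x2=0xef x3=0xf5 x4=0x55  N=1 Z=0
after  5: x0=0x1a x1=0x60 x2=0xef x3=0xf5 x4=0x55  N=0 Z=0
after  6: x0=0x1a x1=0x60 x2=0xef x3=0xff x4=0x55  N=1 Z=0
-- IRQ taken; context saved, return-PC = 7 --

K = 6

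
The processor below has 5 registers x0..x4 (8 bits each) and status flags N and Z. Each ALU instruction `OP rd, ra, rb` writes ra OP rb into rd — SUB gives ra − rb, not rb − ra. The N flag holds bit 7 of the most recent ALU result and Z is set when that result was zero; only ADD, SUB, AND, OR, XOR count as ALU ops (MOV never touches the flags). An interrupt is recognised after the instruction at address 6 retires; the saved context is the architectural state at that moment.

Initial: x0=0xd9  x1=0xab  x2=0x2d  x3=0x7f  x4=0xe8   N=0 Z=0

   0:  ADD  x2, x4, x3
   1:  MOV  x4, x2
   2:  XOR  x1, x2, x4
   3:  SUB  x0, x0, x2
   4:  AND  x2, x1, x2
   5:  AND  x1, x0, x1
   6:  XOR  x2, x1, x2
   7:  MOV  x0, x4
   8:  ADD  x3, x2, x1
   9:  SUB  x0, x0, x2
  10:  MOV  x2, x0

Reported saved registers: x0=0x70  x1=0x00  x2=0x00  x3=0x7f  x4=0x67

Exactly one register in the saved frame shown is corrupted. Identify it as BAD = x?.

BAD = x0

after  0: x0=0xd9 x1=0xab x2=0x67 x3=0x7f x4=0xe8  N=0 Z=0
after  1: x0=0xd9 x1=0xab x2=0x67 x3=0x7f x4=0x67  N=0 Z=0
after  2: x0=0xd9 x1=0x00 x2=0x67 x3=0x7f x4=0x67  N=0 Z=1
after  3: x0=0x72 x1=0x00 x2=0x67 x3=0x7f x4=0x67  N=0 Z=0
after  4: x0=0x72 x1=0x00 x2=0x00 x3=0x7f x4=0x67  N=0 Z=1
after  5: x0=0x72 x1=0x00 x2=0x00 x3=0x7f x4=0x67  N=0 Z=1
after  6: x0=0x72 x1=0x00 x2=0x00 x3=0x7f x4=0x67  N=0 Z=1
-- IRQ taken; context saved, return-PC = 7 --
mismatch: x0: reported 0x70 vs actual 0x72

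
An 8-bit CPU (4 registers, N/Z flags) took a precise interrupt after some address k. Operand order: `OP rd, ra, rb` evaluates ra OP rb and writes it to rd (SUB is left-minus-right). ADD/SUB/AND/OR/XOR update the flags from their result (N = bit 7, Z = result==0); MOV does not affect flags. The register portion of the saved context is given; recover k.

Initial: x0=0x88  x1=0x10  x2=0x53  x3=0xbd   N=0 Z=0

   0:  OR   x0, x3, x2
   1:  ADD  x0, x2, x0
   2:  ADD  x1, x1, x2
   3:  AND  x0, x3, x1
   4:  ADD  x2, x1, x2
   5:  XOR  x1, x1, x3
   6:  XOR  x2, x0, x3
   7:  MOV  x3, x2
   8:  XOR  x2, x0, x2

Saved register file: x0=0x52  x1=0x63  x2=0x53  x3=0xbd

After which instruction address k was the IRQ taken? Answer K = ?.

after  0: x0=0xff x1=0x10 x2=0x53 x3=0xbd  N=1 Z=0
after  1: x0=0x52 x1=0x10 x2=0x53 x3=0xbd  N=0 Z=0
after  2: x0=0x52 x1=0x63 x2=0x53 x3=0xbd  N=0 Z=0
-- IRQ taken; context saved, return-PC = 3 --

K = 2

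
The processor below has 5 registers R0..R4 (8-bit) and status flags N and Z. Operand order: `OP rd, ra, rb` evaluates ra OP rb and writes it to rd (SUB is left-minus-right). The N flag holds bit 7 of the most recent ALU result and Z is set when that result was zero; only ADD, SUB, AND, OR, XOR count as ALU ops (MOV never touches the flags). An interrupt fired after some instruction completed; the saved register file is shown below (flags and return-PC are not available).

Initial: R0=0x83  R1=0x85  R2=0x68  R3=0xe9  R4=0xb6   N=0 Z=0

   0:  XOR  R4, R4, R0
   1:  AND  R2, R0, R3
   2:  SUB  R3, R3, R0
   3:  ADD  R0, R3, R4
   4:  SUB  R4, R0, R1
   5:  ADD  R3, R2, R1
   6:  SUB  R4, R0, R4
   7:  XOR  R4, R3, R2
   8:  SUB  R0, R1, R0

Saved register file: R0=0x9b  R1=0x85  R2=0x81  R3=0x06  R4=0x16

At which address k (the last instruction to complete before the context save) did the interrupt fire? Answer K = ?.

after  0: R0=0x83 R1=0x85 R2=0x68 R3=0xe9 R4=0x35  N=0 Z=0
after  1: R0=0x83 R1=0x85 R2=0x81 R3=0xe9 R4=0x35  N=1 Z=0
after  2: R0=0x83 R1=0x85 R2=0x81 R3=0x66 R4=0x35  N=0 Z=0
after  3: R0=0x9b R1=0x85 R2=0x81 R3=0x66 R4=0x35  N=1 Z=0
after  4: R0=0x9b R1=0x85 R2=0x81 R3=0x66 R4=0x16  N=0 Z=0
after  5: R0=0x9b R1=0x85 R2=0x81 R3=0x06 R4=0x16  N=0 Z=0
-- IRQ taken; context saved, return-PC = 6 --

K = 5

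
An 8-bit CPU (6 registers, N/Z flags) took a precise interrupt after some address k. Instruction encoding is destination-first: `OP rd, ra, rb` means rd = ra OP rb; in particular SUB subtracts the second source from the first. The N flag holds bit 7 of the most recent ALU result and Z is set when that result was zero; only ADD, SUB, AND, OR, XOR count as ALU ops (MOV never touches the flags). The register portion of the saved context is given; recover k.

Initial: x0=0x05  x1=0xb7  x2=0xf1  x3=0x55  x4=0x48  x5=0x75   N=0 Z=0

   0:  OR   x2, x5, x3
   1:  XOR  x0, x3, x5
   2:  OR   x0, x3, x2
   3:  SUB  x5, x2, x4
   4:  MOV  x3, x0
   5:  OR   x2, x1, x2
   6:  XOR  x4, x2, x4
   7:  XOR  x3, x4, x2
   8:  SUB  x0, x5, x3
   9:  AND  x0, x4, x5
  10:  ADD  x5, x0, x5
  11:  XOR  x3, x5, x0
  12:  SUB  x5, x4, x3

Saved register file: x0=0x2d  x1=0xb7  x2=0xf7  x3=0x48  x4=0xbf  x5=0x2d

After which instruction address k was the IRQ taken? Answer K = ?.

K = 9

after  0: x0=0x05 x1=0xb7 x2=0x75 x3=0x55 x4=0x48 x5=0x75  N=0 Z=0
after  1: x0=0x20 x1=0xb7 x2=0x75 x3=0x55 x4=0x48 x5=0x75  N=0 Z=0
after  2: x0=0x75 x1=0xb7 x2=0x75 x3=0x55 x4=0x48 x5=0x75  N=0 Z=0
after  3: x0=0x75 x1=0xb7 x2=0x75 x3=0x55 x4=0x48 x5=0x2d  N=0 Z=0
after  4: x0=0x75 x1=0xb7 x2=0x75 x3=0x75 x4=0x48 x5=0x2d  N=0 Z=0
after  5: x0=0x75 x1=0xb7 x2=0xf7 x3=0x75 x4=0x48 x5=0x2d  N=1 Z=0
after  6: x0=0x75 x1=0xb7 x2=0xf7 x3=0x75 x4=0xbf x5=0x2d  N=1 Z=0
after  7: x0=0x75 x1=0xb7 x2=0xf7 x3=0x48 x4=0xbf x5=0x2d  N=0 Z=0
after  8: x0=0xe5 x1=0xb7 x2=0xf7 x3=0x48 x4=0xbf x5=0x2d  N=1 Z=0
after  9: x0=0x2d x1=0xb7 x2=0xf7 x3=0x48 x4=0xbf x5=0x2d  N=0 Z=0
-- IRQ taken; context saved, return-PC = 10 --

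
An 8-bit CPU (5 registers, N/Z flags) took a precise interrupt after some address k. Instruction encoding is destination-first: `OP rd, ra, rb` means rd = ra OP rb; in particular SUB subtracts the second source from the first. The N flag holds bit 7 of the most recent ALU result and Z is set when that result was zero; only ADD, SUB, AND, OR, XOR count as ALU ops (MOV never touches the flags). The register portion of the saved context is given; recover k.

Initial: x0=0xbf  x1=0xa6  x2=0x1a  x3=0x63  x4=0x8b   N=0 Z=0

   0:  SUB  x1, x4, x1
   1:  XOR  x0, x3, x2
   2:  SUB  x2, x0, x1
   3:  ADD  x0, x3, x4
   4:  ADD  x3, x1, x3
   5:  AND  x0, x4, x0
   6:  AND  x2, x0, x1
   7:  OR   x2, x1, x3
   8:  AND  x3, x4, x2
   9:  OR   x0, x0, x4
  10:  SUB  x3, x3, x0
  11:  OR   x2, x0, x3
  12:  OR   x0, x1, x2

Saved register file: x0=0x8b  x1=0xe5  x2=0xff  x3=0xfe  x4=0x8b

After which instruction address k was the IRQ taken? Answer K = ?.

after  0: x0=0xbf x1=0xe5 x2=0x1a x3=0x63 x4=0x8b  N=1 Z=0
after  1: x0=0x79 x1=0xe5 x2=0x1a x3=0x63 x4=0x8b  N=0 Z=0
after  2: x0=0x79 x1=0xe5 x2=0x94 x3=0x63 x4=0x8b  N=1 Z=0
after  3: x0=0xee x1=0xe5 x2=0x94 x3=0x63 x4=0x8b  N=1 Z=0
after  4: x0=0xee x1=0xe5 x2=0x94 x3=0x48 x4=0x8b  N=0 Z=0
after  5: x0=0x8a x1=0xe5 x2=0x94 x3=0x48 x4=0x8b  N=1 Z=0
after  6: x0=0x8a x1=0xe5 x2=0x80 x3=0x48 x4=0x8b  N=1 Z=0
after  7: x0=0x8a x1=0xe5 x2=0xed x3=0x48 x4=0x8b  N=1 Z=0
after  8: x0=0x8a x1=0xe5 x2=0xed x3=0x89 x4=0x8b  N=1 Z=0
after  9: x0=0x8b x1=0xe5 x2=0xed x3=0x89 x4=0x8b  N=1 Z=0
after 10: x0=0x8b x1=0xe5 x2=0xed x3=0xfe x4=0x8b  N=1 Z=0
after 11: x0=0x8b x1=0xe5 x2=0xff x3=0xfe x4=0x8b  N=1 Z=0
-- IRQ taken; context saved, return-PC = 12 --

K = 11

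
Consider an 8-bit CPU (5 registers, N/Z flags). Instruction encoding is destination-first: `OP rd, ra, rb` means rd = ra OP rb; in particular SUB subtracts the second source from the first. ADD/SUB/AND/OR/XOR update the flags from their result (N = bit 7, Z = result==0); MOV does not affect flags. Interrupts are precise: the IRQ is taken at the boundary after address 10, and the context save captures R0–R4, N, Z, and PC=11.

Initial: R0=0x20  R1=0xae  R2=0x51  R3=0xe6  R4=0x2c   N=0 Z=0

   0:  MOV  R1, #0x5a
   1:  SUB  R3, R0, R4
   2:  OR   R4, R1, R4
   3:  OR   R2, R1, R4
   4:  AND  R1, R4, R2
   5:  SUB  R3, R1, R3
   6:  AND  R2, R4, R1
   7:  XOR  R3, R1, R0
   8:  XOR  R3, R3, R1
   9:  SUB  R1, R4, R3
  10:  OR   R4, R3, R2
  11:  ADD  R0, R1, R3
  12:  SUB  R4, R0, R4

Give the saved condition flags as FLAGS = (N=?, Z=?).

FLAGS = (N=0, Z=0)

after  0: R0=0x20 R1=0x5a R2=0x51 R3=0xe6 R4=0x2c  N=0 Z=0
after  1: R0=0x20 R1=0x5a R2=0x51 R3=0xf4 R4=0x2c  N=1 Z=0
after  2: R0=0x20 R1=0x5a R2=0x51 R3=0xf4 R4=0x7e  N=0 Z=0
after  3: R0=0x20 R1=0x5a R2=0x7e R3=0xf4 R4=0x7e  N=0 Z=0
after  4: R0=0x20 R1=0x7e R2=0x7e R3=0xf4 R4=0x7e  N=0 Z=0
after  5: R0=0x20 R1=0x7e R2=0x7e R3=0x8a R4=0x7e  N=1 Z=0
after  6: R0=0x20 R1=0x7e R2=0x7e R3=0x8a R4=0x7e  N=0 Z=0
after  7: R0=0x20 R1=0x7e R2=0x7e R3=0x5e R4=0x7e  N=0 Z=0
after  8: R0=0x20 R1=0x7e R2=0x7e R3=0x20 R4=0x7e  N=0 Z=0
after  9: R0=0x20 R1=0x5e R2=0x7e R3=0x20 R4=0x7e  N=0 Z=0
after 10: R0=0x20 R1=0x5e R2=0x7e R3=0x20 R4=0x7e  N=0 Z=0
-- IRQ taken; context saved, return-PC = 11 --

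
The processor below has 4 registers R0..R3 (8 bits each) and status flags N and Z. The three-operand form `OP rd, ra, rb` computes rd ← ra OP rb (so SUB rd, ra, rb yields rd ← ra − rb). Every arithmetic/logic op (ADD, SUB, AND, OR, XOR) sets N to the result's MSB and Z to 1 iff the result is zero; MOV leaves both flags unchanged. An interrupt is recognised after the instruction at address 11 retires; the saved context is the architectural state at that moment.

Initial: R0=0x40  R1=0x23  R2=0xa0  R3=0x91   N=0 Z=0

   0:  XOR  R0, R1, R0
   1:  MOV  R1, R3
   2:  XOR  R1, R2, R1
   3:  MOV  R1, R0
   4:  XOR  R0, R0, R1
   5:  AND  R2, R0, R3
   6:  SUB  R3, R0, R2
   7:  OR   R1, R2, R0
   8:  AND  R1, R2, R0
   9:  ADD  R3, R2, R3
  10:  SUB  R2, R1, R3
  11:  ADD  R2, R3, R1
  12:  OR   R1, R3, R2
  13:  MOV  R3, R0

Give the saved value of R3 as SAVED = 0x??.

SAVED = 0x00

after  0: R0=0x63 R1=0x23 R2=0xa0 R3=0x91  N=0 Z=0
after  1: R0=0x63 R1=0x91 R2=0xa0 R3=0x91  N=0 Z=0
after  2: R0=0x63 R1=0x31 R2=0xa0 R3=0x91  N=0 Z=0
after  3: R0=0x63 R1=0x63 R2=0xa0 R3=0x91  N=0 Z=0
after  4: R0=0x00 R1=0x63 R2=0xa0 R3=0x91  N=0 Z=1
after  5: R0=0x00 R1=0x63 R2=0x00 R3=0x91  N=0 Z=1
after  6: R0=0x00 R1=0x63 R2=0x00 R3=0x00  N=0 Z=1
after  7: R0=0x00 R1=0x00 R2=0x00 R3=0x00  N=0 Z=1
after  8: R0=0x00 R1=0x00 R2=0x00 R3=0x00  N=0 Z=1
after  9: R0=0x00 R1=0x00 R2=0x00 R3=0x00  N=0 Z=1
after 10: R0=0x00 R1=0x00 R2=0x00 R3=0x00  N=0 Z=1
after 11: R0=0x00 R1=0x00 R2=0x00 R3=0x00  N=0 Z=1
-- IRQ taken; context saved, return-PC = 12 --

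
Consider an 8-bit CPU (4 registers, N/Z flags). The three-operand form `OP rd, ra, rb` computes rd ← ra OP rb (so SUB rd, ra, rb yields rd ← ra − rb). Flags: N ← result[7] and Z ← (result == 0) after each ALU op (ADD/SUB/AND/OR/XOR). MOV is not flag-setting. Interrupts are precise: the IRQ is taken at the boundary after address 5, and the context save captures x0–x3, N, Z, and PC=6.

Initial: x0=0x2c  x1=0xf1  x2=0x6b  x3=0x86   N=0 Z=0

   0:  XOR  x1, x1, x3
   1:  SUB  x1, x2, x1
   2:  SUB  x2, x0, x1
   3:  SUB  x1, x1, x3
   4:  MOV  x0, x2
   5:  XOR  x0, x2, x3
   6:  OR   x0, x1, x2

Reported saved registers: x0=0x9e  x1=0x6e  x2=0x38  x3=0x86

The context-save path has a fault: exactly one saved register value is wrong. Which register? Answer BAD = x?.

after  0: x0=0x2c x1=0x77 x2=0x6b x3=0x86  N=0 Z=0
after  1: x0=0x2c x1=0xf4 x2=0x6b x3=0x86  N=1 Z=0
after  2: x0=0x2c x1=0xf4 x2=0x38 x3=0x86  N=0 Z=0
after  3: x0=0x2c x1=0x6e x2=0x38 x3=0x86  N=0 Z=0
after  4: x0=0x38 x1=0x6e x2=0x38 x3=0x86  N=0 Z=0
after  5: x0=0xbe x1=0x6e x2=0x38 x3=0x86  N=1 Z=0
-- IRQ taken; context saved, return-PC = 6 --
mismatch: x0: reported 0x9e vs actual 0xbe

BAD = x0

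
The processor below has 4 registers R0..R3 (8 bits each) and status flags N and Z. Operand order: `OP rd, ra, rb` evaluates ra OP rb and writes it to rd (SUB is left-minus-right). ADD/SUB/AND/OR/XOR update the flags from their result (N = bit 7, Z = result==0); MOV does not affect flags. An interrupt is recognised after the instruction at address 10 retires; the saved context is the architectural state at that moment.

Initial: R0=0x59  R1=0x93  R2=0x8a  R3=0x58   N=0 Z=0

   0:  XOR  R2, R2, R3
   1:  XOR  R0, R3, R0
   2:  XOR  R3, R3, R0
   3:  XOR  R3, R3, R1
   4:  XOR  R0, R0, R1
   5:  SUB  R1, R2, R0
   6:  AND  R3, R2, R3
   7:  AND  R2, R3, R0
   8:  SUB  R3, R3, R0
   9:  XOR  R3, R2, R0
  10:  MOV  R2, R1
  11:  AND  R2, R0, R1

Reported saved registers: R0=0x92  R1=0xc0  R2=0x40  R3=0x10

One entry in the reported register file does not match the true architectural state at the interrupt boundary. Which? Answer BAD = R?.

after  0: R0=0x59 R1=0x93 R2=0xd2 R3=0x58  N=1 Z=0
after  1: R0=0x01 R1=0x93 R2=0xd2 R3=0x58  N=0 Z=0
after  2: R0=0x01 R1=0x93 R2=0xd2 R3=0x59  N=0 Z=0
after  3: R0=0x01 R1=0x93 R2=0xd2 R3=0xca  N=1 Z=0
after  4: R0=0x92 R1=0x93 R2=0xd2 R3=0xca  N=1 Z=0
after  5: R0=0x92 R1=0x40 R2=0xd2 R3=0xca  N=0 Z=0
after  6: R0=0x92 R1=0x40 R2=0xd2 R3=0xc2  N=1 Z=0
after  7: R0=0x92 R1=0x40 R2=0x82 R3=0xc2  N=1 Z=0
after  8: R0=0x92 R1=0x40 R2=0x82 R3=0x30  N=0 Z=0
after  9: R0=0x92 R1=0x40 R2=0x82 R3=0x10  N=0 Z=0
after 10: R0=0x92 R1=0x40 R2=0x40 R3=0x10  N=0 Z=0
-- IRQ taken; context saved, return-PC = 11 --
mismatch: R1: reported 0xc0 vs actual 0x40

BAD = R1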